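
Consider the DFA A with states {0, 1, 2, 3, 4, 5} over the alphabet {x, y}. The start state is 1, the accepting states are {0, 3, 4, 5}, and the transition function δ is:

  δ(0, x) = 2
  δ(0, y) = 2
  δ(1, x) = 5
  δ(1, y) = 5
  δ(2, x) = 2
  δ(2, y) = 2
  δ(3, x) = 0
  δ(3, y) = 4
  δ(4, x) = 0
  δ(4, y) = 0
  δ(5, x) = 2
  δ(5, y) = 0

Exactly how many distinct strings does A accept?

The useful subgraph on states {0, 1, 5} is acyclic, so L(A) is finite; the longest accepting path visits 3 useful states, giving maximum string length 2.
Counting accepting paths from 1 by length: 2 of length 1, 2 of length 2. Total 4.

4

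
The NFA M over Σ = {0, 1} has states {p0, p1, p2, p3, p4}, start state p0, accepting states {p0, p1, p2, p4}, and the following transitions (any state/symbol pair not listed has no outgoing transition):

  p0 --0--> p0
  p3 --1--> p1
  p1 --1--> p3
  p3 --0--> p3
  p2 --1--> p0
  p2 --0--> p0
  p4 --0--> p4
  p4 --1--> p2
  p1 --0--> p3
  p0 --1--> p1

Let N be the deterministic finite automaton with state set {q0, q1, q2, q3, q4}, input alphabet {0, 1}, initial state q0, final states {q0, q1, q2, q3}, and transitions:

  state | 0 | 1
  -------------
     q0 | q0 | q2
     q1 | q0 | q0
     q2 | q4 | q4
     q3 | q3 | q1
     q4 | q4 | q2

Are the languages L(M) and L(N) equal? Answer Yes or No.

Exploring the product automaton M × N from the start pair (p0, q0), following both machines on each input symbol, reaches 3 state pairs: (p0, q0), (p1, q2), (p3, q4).
M accepts in {p0, p1, p2, p4} and N accepts in {q0, q1, q2, q3}. In every reachable pair the two components are either both accepting — (p0, q0), (p1, q2) — or both non-accepting, so no string is accepted by exactly one of the machines: L(M) \ L(N) and L(N) \ L(M) are both empty.
Hence every string is accepted by M iff it is accepted by N, and the two languages coincide.

Yes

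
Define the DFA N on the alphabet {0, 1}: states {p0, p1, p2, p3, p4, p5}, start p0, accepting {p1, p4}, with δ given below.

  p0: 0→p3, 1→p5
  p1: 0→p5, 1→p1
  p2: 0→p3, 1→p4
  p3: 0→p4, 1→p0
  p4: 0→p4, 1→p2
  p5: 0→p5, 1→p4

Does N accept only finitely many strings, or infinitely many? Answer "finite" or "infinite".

infinite

State p0 is reachable from the start and can reach an accepting state, and it lies on the cycle p0 → p3 → p0.
Traversing that cycle any number of times yields accepted strings of unbounded length, so the language is infinite.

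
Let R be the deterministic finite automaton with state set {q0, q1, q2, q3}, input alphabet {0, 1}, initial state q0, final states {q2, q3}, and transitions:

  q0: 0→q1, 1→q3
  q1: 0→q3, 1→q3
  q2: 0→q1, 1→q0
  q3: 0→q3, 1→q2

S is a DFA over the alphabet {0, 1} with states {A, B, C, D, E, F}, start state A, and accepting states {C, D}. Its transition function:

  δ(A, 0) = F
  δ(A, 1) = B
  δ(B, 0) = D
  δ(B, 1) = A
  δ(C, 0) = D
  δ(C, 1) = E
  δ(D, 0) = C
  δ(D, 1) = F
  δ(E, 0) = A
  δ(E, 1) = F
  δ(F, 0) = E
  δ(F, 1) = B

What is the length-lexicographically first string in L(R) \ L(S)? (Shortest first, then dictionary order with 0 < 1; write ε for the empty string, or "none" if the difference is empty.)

The string 1 is accepted by R but not by S.
No shorter string lies in the difference, and 1 is the lexicographically first length-1 string in L(R) \ L(S).

1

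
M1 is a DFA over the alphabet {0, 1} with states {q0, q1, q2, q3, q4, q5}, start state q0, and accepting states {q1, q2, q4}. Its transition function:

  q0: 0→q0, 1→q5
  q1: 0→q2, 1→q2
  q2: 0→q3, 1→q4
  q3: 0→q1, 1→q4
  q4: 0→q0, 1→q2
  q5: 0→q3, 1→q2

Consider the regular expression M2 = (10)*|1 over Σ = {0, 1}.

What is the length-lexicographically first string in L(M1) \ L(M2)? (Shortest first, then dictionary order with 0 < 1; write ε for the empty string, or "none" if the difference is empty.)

The string 11 is accepted by M1 but not by M2.
No shorter string lies in the difference, and 11 is the lexicographically first length-2 string in L(M1) \ L(M2).

11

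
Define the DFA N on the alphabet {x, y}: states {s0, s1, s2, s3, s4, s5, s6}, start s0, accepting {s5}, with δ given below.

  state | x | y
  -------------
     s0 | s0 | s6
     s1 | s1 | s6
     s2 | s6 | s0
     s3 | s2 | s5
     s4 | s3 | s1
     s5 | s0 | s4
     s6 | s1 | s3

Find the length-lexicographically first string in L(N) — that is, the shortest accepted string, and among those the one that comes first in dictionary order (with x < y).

yyy

A breadth-first search from s0 reaches an accepting state first via the path s0 → s6 → s3 → s5 on input yyy.
No string of length < 3 is accepted (BFS exhausts all shorter strings without reaching an accepting state), and yyy is the lexicographically least accepting string of length 3.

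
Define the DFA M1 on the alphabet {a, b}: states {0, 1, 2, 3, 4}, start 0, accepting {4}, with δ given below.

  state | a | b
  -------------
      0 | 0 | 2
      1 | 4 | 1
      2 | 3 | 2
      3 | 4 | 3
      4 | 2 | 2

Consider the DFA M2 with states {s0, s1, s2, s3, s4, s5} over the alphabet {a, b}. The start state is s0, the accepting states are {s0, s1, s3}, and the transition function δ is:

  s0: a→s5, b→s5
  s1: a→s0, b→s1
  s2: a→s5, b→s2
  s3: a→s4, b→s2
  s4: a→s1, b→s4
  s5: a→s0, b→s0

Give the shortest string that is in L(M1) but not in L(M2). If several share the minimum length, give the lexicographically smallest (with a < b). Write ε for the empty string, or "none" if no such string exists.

baa

The string baa is accepted by M1 but not by M2.
No shorter string lies in the difference, and baa is the lexicographically first length-3 string in L(M1) \ L(M2).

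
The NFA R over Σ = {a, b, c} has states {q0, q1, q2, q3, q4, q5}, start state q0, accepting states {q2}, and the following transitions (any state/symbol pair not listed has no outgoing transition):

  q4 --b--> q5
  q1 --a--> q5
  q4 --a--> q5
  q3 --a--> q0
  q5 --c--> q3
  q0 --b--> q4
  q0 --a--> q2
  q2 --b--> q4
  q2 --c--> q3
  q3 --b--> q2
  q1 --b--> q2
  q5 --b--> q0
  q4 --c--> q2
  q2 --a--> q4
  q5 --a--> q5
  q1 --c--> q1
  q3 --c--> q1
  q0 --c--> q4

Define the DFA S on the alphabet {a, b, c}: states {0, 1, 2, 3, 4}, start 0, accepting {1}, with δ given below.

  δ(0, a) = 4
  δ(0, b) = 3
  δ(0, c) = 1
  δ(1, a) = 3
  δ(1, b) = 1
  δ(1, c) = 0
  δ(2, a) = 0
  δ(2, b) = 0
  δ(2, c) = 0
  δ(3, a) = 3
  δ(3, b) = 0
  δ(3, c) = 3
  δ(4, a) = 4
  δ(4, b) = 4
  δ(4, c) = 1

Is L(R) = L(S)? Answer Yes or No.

No

The string a is accepted by R but rejected by S.
So L(R) ≠ L(S).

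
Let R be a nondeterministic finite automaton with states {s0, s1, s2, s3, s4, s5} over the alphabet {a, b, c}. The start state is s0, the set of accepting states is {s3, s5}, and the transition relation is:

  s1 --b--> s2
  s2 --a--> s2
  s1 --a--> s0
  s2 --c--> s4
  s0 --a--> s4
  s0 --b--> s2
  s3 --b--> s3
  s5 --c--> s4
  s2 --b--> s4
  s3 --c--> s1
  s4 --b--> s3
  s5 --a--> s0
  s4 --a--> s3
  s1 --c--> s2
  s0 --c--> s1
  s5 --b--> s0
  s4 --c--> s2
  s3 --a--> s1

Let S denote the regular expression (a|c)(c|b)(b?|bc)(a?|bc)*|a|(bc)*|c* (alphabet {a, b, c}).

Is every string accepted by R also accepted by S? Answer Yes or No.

No

The string aa is in L(R) but not in L(S).
So L(R) ⊄ L(S).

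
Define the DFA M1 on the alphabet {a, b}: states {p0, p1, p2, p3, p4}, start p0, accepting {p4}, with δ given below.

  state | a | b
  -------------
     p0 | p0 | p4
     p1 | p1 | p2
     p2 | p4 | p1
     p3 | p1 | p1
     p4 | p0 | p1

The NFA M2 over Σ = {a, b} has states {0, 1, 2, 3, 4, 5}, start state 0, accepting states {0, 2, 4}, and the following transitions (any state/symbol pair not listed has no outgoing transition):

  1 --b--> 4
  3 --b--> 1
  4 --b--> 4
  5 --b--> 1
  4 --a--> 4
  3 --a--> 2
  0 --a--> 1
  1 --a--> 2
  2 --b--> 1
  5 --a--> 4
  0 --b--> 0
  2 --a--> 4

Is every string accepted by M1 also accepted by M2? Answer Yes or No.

The string aab is in L(M1) but not in L(M2).
So L(M1) ⊄ L(M2).

No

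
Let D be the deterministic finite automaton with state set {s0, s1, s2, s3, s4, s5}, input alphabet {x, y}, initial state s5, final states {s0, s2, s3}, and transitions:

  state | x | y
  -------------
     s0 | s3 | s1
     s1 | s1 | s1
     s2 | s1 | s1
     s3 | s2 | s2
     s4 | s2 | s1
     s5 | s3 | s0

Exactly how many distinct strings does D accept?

The useful subgraph on states {s0, s2, s3, s5} is acyclic, so L(D) is finite; the longest accepting path visits 4 useful states, giving maximum string length 3.
Counting accepting paths from s5 by length: 2 of length 1, 3 of length 2, 2 of length 3. Total 7.

7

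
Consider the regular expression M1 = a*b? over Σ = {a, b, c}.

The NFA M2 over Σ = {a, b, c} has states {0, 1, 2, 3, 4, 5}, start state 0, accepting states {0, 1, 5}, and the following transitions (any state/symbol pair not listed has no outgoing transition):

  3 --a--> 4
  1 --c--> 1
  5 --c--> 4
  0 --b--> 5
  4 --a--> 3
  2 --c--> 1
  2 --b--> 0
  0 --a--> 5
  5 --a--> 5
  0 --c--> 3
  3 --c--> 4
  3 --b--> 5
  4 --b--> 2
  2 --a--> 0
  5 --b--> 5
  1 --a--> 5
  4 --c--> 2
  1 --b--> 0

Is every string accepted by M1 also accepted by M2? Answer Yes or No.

Converting the expression M1 to a DFA (subset construction, then merging equivalent states) gives the minimal DFA with states {r0, r1, r2}, start state r0, accepting states {r0, r1} and transitions r0: a→r0, b→r1, c→r2; r1: a→r2, b→r2, c→r2; r2: a→r2, b→r2, c→r2.
Exploring the product automaton M1 × M2 from the start pair (r0, 0), following both machines on each input symbol, reaches 9 state pairs: (r0, 0), (r0, 5), (r1, 5), (r2, 3), (r2, 4), (r2, 5), (r2, 2), (r2, 0), (r2, 1).
M1 accepts in {r0, r1} and M2 accepts in {0, 1, 5}. The reachable pairs whose M1-component is accepting are (r0, 0), (r0, 5), (r1, 5); in each of them the M2-component is accepting too, so the product for L(M1) \ L(M2) (M1-component accepting, M2-component rejecting) has no reachable accepting pair and the difference is empty.
Hence every string in L(M1) is also in L(M2).

Yes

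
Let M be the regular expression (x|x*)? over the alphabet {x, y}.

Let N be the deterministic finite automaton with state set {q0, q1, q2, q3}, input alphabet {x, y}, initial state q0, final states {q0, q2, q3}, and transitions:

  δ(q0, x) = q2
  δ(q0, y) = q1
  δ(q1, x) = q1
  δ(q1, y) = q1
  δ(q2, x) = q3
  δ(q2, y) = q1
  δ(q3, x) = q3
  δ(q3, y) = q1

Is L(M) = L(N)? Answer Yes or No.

Converting the expression M to a DFA (subset construction, then merging equivalent states) gives the minimal DFA with states {m0, m1}, start state m0, accepting states {m0} and transitions m0: x→m0, y→m1; m1: x→m1, y→m1.
Exploring the product automaton M × N from the start pair (m0, q0), following both machines on each input symbol, reaches 4 state pairs: (m0, q0), (m0, q2), (m1, q1), (m0, q3).
M accepts in {m0} and N accepts in {q0, q2, q3}. In every reachable pair the two components are either both accepting — (m0, q0), (m0, q2), (m0, q3) — or both non-accepting, so no string is accepted by exactly one of the machines: L(M) \ L(N) and L(N) \ L(M) are both empty.
Hence every string is accepted by M iff it is accepted by N, and the two languages coincide.

Yes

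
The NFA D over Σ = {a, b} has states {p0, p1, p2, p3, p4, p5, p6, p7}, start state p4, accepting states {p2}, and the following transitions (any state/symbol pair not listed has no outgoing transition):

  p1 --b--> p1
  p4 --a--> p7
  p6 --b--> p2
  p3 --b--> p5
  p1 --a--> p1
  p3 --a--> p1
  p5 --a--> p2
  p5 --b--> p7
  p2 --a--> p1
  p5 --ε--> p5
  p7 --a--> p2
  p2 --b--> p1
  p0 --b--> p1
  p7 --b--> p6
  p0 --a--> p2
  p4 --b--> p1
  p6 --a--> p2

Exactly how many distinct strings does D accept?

3

The useful subgraph on states {p2, p4, p6, p7} is acyclic, so L(D) is finite; the longest accepting path visits 4 useful states, giving maximum string length 3.
Counting accepting paths from p4 by length: 1 of length 2, 2 of length 3. Total 3.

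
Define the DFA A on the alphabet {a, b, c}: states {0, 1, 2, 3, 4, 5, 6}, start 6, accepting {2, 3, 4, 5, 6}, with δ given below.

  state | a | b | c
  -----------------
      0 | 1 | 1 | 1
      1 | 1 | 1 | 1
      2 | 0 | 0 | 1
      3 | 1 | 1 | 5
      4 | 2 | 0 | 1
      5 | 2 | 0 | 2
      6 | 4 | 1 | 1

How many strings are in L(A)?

3

The useful subgraph on states {2, 4, 6} is acyclic, so L(A) is finite; the longest accepting path visits 3 useful states, giving maximum string length 2.
Counting accepting paths from 6 by length: 1 of length 0, 1 of length 1, 1 of length 2. Total 3.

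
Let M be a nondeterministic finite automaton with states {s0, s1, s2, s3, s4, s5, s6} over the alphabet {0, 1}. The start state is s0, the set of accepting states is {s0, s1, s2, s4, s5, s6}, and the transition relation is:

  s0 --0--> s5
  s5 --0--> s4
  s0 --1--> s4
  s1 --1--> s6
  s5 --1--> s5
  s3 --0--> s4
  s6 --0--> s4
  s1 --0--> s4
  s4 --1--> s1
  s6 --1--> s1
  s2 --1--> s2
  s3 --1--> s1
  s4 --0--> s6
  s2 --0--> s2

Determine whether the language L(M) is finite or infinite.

infinite

State s4 is reachable from the start and can reach an accepting state, and it lies on the cycle s4 → s1 → s4.
Traversing that cycle any number of times yields accepted strings of unbounded length, so the language is infinite.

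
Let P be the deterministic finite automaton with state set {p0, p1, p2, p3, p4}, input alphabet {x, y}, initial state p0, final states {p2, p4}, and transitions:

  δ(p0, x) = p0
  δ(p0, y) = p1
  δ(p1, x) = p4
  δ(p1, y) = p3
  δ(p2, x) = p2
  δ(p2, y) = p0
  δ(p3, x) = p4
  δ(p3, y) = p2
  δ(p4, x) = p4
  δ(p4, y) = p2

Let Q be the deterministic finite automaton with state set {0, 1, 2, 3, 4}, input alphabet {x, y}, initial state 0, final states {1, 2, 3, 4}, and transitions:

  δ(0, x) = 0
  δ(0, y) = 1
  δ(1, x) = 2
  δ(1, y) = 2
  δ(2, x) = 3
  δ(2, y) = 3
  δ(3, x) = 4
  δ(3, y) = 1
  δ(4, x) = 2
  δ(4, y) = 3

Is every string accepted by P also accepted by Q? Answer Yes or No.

Yes

Exploring the product automaton P × Q from the start pair (p0, 0), following both machines on each input symbol, reaches 18 state pairs: (p0, 0), (p1, 1), (p4, 2), (p3, 2), (p4, 3), (p2, 3), (p4, 4), (p2, 1), (p2, 4), (p0, 1), (p2, 2), (p0, 2), (p0, 3), (p1, 2), (p1, 3), (p0, 4), (p3, 3), (p3, 1).
P accepts in {p2, p4} and Q accepts in {1, 2, 3, 4}. The reachable pairs whose P-component is accepting are (p4, 2), (p4, 3), (p2, 3), (p4, 4), (p2, 1), (p2, 4), (p2, 2); in each of them the Q-component is accepting too, so the product for L(P) \ L(Q) (P-component accepting, Q-component rejecting) has no reachable accepting pair and the difference is empty.
Hence every string in L(P) is also in L(Q).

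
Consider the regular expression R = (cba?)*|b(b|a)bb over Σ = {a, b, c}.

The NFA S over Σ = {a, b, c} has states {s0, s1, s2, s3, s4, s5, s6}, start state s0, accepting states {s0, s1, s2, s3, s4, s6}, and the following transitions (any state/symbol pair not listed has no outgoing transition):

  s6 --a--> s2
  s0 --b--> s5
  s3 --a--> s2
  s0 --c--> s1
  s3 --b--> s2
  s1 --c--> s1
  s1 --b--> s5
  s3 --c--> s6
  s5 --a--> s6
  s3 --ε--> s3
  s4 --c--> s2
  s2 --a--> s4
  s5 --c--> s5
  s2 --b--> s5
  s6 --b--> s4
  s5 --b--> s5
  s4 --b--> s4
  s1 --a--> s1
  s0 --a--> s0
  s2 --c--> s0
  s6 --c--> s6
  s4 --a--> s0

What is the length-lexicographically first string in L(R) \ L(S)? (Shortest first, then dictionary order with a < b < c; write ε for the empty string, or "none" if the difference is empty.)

cb

The string cb is accepted by R but not by S.
No shorter string lies in the difference, and cb is the lexicographically first length-2 string in L(R) \ L(S).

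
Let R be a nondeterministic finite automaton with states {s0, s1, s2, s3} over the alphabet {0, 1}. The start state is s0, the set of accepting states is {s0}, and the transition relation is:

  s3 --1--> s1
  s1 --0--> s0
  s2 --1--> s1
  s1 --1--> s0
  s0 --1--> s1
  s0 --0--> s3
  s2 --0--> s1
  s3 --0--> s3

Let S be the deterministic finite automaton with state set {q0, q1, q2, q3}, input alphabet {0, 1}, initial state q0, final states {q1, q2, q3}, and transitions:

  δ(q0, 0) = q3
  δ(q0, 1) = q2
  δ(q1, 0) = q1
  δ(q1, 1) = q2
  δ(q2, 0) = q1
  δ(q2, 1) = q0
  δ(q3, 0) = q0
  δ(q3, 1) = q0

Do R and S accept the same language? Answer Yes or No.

The empty string ε is accepted by R but rejected by S.
So L(R) ≠ L(S).

No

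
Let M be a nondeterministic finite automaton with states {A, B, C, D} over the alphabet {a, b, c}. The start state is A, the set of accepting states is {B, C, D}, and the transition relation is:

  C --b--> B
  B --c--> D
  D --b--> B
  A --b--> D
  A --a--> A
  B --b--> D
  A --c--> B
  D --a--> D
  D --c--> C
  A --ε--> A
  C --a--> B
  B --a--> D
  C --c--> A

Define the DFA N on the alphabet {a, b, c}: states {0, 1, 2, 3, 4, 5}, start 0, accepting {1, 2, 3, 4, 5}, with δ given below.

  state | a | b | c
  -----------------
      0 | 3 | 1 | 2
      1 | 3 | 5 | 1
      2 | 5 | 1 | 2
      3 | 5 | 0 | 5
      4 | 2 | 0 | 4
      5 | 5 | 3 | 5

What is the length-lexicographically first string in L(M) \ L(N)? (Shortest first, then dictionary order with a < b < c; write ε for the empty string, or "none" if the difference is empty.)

ab

The string ab is accepted by M but not by N.
No shorter string lies in the difference, and ab is the lexicographically first length-2 string in L(M) \ L(N).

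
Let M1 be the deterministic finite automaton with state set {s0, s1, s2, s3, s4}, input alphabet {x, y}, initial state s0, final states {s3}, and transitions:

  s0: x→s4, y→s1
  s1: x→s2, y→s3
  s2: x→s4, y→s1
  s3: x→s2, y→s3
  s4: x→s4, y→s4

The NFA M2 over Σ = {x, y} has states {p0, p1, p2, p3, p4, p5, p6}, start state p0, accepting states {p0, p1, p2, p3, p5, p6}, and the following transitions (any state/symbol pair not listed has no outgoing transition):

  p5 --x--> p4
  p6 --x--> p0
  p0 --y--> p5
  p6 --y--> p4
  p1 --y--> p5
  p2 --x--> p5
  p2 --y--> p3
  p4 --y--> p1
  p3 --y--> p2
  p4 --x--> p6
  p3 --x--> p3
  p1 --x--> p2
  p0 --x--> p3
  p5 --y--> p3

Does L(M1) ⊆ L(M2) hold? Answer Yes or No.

Yes

Exploring the product automaton M1 × M2 from the start pair (s0, p0), following both machines on each input symbol, reaches 19 state pairs: (s0, p0), (s4, p3), (s1, p5), (s4, p2), (s2, p4), (s3, p3), (s4, p5), (s4, p6), (s1, p1), (s2, p3), (s3, p2), (s4, p4), (s4, p0), (s2, p2), (s3, p5), (s1, p2), (s2, p5), (s4, p1), (s1, p3).
M1 accepts in {s3} and M2 accepts in {p0, p1, p2, p3, p5, p6}. The reachable pairs whose M1-component is accepting are (s3, p3), (s3, p2), (s3, p5); in each of them the M2-component is accepting too, so the product for L(M1) \ L(M2) (M1-component accepting, M2-component rejecting) has no reachable accepting pair and the difference is empty.
Hence every string in L(M1) is also in L(M2).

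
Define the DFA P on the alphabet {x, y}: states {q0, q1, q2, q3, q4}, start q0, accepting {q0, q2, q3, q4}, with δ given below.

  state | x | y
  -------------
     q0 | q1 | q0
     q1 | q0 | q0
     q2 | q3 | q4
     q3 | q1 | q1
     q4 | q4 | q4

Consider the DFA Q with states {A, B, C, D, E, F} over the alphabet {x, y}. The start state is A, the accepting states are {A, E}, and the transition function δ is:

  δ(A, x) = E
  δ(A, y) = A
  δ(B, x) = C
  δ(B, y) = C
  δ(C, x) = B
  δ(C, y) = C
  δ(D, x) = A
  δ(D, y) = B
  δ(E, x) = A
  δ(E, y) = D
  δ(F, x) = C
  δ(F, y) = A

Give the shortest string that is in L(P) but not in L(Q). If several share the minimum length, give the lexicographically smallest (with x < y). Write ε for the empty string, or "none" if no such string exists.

The string xy is accepted by P but not by Q.
No shorter string lies in the difference, and xy is the lexicographically first length-2 string in L(P) \ L(Q).

xy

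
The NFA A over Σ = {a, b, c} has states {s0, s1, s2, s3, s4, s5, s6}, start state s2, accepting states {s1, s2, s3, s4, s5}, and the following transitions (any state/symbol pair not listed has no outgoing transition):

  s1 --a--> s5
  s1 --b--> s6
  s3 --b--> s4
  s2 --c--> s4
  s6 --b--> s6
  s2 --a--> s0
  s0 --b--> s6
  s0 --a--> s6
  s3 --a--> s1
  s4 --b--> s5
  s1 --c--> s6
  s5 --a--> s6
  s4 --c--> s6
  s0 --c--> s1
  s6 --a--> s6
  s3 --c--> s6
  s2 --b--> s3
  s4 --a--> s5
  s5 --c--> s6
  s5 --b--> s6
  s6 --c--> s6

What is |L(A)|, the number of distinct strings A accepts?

12

The useful subgraph on states {s0, s1, s2, s3, s4, s5} is acyclic, so L(A) is finite; the longest accepting path visits 4 useful states, giving maximum string length 3.
Counting accepting paths from s2 by length: 1 of length 0, 2 of length 1, 5 of length 2, 4 of length 3. Total 12.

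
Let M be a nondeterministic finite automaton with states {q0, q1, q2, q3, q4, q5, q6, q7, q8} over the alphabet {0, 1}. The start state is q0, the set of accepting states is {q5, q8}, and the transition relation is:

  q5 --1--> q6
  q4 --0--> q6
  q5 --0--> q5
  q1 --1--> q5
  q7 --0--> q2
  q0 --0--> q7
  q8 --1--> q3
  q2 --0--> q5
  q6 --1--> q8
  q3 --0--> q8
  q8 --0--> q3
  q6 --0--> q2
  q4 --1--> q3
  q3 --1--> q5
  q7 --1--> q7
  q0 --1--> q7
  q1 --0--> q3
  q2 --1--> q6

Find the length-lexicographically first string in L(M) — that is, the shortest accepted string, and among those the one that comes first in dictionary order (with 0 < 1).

A breadth-first search from q0 reaches an accepting state first via the path q0 → q7 → q2 → q5 on input 000.
No string of length < 3 is accepted (BFS exhausts all shorter strings without reaching an accepting state), and 000 is the lexicographically least accepting string of length 3.

000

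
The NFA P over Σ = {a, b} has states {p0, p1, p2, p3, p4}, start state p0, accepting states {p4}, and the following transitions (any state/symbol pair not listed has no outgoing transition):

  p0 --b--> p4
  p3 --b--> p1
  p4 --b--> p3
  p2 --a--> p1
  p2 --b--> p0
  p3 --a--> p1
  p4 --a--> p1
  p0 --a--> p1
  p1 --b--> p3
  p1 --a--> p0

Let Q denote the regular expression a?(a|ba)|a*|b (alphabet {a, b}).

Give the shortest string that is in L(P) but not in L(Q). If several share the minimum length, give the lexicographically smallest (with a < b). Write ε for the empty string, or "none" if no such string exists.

The string aab is accepted by P but not by Q.
No shorter string lies in the difference, and aab is the lexicographically first length-3 string in L(P) \ L(Q).

aab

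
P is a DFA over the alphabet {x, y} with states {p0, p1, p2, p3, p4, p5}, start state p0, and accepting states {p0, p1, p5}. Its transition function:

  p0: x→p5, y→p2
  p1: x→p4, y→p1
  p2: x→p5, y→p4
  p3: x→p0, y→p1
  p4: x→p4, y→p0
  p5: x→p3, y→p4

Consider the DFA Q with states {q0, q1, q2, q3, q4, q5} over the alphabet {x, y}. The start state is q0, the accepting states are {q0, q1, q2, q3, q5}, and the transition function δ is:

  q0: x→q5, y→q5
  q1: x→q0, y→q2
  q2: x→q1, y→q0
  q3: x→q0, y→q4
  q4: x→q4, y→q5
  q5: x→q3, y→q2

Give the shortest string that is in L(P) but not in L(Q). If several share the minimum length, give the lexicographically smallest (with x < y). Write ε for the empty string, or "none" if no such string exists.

The string xxy is accepted by P but not by Q.
No shorter string lies in the difference, and xxy is the lexicographically first length-3 string in L(P) \ L(Q).

xxy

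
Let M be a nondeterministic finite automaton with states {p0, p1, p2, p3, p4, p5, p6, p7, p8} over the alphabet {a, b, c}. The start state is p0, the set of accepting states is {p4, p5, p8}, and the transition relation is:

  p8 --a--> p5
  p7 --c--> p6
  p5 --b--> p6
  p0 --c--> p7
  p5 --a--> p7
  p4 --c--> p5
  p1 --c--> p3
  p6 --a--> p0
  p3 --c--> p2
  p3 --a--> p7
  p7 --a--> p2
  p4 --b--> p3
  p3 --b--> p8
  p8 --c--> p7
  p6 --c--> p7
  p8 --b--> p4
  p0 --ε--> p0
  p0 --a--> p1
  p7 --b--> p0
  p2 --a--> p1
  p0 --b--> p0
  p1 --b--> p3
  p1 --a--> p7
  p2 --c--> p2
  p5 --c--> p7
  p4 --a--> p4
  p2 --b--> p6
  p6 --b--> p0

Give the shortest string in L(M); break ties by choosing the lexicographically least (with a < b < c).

abb

A breadth-first search from p0 reaches an accepting state first via the path p0 → p1 → p3 → p8 on input abb.
No string of length < 3 is accepted (BFS exhausts all shorter strings without reaching an accepting state), and abb is the lexicographically least accepting string of length 3.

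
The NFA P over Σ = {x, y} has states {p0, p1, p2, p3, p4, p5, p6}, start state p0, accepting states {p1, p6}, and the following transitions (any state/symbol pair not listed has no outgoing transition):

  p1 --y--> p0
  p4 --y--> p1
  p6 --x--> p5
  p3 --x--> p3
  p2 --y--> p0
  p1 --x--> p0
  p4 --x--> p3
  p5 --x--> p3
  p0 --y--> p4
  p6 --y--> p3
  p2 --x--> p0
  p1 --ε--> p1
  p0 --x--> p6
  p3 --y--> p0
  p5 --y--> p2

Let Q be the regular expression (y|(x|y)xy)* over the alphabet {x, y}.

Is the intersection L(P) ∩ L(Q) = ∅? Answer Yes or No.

The string yy is accepted by both P and Q.
Hence L(P) ∩ L(Q) ≠ ∅.

No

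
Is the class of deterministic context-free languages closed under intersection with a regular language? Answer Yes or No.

Yes

Run the DPDA and a DFA for the regular language in lock-step (product of the two finite controls, one shared stack, the DFA component advancing only on genuine input moves); the result is still deterministic and accepts when both components accept.
So the deterministic context-free languages are closed under intersection with a regular language.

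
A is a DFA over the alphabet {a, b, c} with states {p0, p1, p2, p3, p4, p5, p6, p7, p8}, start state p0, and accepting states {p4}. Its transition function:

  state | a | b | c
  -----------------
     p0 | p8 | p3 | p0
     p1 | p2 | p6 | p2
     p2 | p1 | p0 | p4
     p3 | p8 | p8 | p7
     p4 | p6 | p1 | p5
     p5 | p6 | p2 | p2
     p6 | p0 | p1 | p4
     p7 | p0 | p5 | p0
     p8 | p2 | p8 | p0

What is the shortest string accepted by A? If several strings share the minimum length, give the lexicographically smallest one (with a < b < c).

A breadth-first search from p0 reaches an accepting state first via the path p0 → p8 → p2 → p4 on input aac.
No string of length < 3 is accepted (BFS exhausts all shorter strings without reaching an accepting state), and aac is the lexicographically least accepting string of length 3.

aac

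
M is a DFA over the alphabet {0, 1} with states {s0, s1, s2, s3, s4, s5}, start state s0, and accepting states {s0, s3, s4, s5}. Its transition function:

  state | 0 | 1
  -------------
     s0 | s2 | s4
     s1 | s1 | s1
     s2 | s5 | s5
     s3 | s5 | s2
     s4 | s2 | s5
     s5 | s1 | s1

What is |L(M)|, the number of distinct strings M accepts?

7

The useful subgraph on states {s0, s2, s4, s5} is acyclic, so L(M) is finite; the longest accepting path visits 4 useful states, giving maximum string length 3.
Counting accepting paths from s0 by length: 1 of length 0, 1 of length 1, 3 of length 2, 2 of length 3. Total 7.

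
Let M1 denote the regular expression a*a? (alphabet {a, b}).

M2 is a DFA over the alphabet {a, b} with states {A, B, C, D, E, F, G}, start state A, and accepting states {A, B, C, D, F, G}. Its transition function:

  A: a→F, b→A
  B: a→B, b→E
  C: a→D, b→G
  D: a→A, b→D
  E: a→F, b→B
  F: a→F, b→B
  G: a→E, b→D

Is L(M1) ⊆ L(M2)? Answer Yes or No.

Converting the expression M1 to a DFA (subset construction, then merging equivalent states) gives the minimal DFA with states {r0, r1}, start state r0, accepting states {r0} and transitions r0: a→r0, b→r1; r1: a→r1, b→r1.
Exploring the product automaton M1 × M2 from the start pair (r0, A), following both machines on each input symbol, reaches 6 state pairs: (r0, A), (r0, F), (r1, A), (r1, B), (r1, F), (r1, E).
M1 accepts in {r0} and M2 accepts in {A, B, C, D, F, G}. The reachable pairs whose M1-component is accepting are (r0, A), (r0, F); in each of them the M2-component is accepting too, so the product for L(M1) \ L(M2) (M1-component accepting, M2-component rejecting) has no reachable accepting pair and the difference is empty.
Hence every string in L(M1) is also in L(M2).

Yes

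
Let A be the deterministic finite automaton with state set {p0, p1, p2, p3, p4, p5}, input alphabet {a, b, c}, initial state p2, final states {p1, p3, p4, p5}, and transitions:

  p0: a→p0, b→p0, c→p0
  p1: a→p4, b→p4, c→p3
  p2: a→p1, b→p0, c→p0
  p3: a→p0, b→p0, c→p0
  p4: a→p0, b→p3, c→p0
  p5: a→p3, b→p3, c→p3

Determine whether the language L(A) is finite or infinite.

The useful states (reachable from p2 and able to reach an accepting state) are {p1, p2, p3, p4}.
Restricted to these states the transition graph has no cycle, so every accepting path has bounded length and L is finite.

finite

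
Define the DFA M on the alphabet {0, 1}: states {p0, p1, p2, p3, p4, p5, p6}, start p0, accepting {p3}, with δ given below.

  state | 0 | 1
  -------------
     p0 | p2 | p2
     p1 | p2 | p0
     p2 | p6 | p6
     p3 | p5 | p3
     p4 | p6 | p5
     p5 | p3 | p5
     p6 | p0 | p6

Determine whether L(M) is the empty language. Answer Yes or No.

Yes

The states reachable from the start state are {p0, p2, p6}.
None of the accepting states {p3} is reachable, so no string is accepted and L(M) = ∅.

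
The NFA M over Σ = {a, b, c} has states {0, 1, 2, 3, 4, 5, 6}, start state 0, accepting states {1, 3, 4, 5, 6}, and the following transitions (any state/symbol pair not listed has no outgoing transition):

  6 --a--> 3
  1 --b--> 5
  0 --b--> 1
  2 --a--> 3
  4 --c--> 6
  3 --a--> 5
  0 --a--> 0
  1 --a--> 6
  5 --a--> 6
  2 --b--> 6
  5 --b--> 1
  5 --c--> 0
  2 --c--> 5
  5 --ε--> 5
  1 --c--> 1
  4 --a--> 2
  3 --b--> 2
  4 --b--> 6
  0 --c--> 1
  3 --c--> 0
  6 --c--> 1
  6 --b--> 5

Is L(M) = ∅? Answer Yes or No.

The string b is accepted: the run 0 → 1 ends in the accepting state 1.
Since at least one string is accepted, L(M) is not empty.

No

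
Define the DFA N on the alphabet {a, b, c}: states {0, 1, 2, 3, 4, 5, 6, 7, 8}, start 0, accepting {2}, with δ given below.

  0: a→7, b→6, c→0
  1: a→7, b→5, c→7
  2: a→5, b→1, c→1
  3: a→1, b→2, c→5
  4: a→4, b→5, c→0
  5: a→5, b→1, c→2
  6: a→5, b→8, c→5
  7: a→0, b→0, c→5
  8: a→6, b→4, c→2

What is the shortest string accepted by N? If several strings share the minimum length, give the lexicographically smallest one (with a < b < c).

A breadth-first search from 0 reaches an accepting state first via the path 0 → 7 → 5 → 2 on input acc.
No string of length < 3 is accepted (BFS exhausts all shorter strings without reaching an accepting state), and acc is the lexicographically least accepting string of length 3.

acc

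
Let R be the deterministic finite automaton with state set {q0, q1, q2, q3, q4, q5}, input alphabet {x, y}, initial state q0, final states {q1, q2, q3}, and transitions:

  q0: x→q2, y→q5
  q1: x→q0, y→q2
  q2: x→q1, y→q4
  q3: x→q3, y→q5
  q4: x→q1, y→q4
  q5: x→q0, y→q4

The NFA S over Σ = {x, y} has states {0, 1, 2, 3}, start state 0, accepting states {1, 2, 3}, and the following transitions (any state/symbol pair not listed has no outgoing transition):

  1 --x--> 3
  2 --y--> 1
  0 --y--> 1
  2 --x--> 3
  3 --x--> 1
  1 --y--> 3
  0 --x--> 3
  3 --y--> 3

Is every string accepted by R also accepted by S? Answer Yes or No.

Yes

Exploring the product automaton R × S from the start pair (q0, 0), following both machines on each input symbol, reaches 10 state pairs: (q0, 0), (q2, 3), (q5, 1), (q1, 1), (q4, 3), (q0, 3), (q2, 1), (q5, 3), (q1, 3), (q0, 1).
R accepts in {q1, q2, q3} and S accepts in {1, 2, 3}. The reachable pairs whose R-component is accepting are (q2, 3), (q1, 1), (q2, 1), (q1, 3); in each of them the S-component is accepting too, so the product for L(R) \ L(S) (R-component accepting, S-component rejecting) has no reachable accepting pair and the difference is empty.
Hence every string in L(R) is also in L(S).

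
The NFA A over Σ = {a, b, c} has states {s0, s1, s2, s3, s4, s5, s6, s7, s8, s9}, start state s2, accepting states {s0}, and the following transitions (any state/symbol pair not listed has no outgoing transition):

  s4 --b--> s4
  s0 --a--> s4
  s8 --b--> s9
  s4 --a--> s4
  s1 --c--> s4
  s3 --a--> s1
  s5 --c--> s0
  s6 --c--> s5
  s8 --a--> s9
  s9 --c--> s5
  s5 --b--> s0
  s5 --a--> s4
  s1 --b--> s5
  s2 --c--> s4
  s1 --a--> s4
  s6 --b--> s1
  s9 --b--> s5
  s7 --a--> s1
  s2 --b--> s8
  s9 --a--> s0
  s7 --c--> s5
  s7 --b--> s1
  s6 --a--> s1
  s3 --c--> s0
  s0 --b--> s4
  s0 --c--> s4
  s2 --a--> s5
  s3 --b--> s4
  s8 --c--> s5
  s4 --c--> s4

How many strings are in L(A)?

14

The useful subgraph on states {s0, s2, s5, s8, s9} is acyclic, so L(A) is finite; the longest accepting path visits 5 useful states, giving maximum string length 4.
Counting accepting paths from s2 by length: 2 of length 2, 4 of length 3, 8 of length 4. Total 14.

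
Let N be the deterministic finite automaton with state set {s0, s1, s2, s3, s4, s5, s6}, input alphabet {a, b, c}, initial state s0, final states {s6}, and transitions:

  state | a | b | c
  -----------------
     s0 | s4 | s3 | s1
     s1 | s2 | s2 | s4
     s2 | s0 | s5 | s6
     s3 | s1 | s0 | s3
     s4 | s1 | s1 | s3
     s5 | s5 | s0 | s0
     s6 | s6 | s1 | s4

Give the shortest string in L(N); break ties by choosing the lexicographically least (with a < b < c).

cac

A breadth-first search from s0 reaches an accepting state first via the path s0 → s1 → s2 → s6 on input cac.
No string of length < 3 is accepted (BFS exhausts all shorter strings without reaching an accepting state), and cac is the lexicographically least accepting string of length 3.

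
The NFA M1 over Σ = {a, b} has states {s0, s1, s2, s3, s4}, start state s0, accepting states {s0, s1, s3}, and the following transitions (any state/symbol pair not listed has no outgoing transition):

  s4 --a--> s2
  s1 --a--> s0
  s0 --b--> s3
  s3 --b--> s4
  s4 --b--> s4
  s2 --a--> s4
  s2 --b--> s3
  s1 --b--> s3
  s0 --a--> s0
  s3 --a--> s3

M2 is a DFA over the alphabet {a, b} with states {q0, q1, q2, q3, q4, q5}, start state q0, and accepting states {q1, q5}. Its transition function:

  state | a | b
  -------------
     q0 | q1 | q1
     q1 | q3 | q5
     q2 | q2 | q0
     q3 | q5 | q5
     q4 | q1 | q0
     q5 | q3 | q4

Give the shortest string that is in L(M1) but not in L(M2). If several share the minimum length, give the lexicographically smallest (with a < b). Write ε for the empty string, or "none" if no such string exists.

The empty string ε is accepted by M1 but not by M2.
Since ε is the unique shortest string, it is the required witness.

ε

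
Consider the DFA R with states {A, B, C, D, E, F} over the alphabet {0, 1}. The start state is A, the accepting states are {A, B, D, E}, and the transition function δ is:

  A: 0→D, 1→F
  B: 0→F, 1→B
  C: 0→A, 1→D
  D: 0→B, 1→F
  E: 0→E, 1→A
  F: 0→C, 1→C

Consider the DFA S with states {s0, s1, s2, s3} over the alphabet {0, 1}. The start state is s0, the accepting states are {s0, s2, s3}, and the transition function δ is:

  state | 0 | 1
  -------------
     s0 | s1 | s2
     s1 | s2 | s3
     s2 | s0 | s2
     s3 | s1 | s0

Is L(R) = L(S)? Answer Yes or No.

No

The string 0 is accepted by R but rejected by S.
So L(R) ≠ L(S).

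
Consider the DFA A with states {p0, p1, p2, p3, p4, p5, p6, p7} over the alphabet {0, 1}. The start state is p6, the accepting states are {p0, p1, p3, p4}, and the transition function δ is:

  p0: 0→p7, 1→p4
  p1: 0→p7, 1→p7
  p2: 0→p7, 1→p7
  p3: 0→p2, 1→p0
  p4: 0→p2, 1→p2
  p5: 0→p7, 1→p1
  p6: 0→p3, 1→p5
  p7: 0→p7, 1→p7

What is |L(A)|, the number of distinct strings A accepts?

The useful subgraph on states {p0, p1, p3, p4, p5, p6} is acyclic, so L(A) is finite; the longest accepting path visits 4 useful states, giving maximum string length 3.
Counting accepting paths from p6 by length: 1 of length 1, 2 of length 2, 1 of length 3. Total 4.

4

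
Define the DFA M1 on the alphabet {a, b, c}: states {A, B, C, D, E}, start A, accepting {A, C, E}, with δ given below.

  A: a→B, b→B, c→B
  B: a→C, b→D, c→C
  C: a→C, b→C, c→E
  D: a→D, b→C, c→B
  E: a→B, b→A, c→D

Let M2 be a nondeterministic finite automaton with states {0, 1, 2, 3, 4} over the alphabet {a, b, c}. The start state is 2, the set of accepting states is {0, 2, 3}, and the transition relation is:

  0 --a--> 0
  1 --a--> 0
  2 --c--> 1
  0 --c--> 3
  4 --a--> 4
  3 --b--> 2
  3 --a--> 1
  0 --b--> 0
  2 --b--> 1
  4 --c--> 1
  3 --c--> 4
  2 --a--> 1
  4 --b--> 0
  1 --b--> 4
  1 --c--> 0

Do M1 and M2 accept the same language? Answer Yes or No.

Exploring the product automaton M1 × M2 from the start pair (A, 2), following both machines on each input symbol, reaches 5 state pairs: (A, 2), (B, 1), (C, 0), (D, 4), (E, 3).
M1 accepts in {A, C, E} and M2 accepts in {0, 2, 3}. In every reachable pair the two components are either both accepting — (A, 2), (C, 0), (E, 3) — or both non-accepting, so no string is accepted by exactly one of the machines: L(M1) \ L(M2) and L(M2) \ L(M1) are both empty.
Hence every string is accepted by M1 iff it is accepted by M2, and the two languages coincide.

Yes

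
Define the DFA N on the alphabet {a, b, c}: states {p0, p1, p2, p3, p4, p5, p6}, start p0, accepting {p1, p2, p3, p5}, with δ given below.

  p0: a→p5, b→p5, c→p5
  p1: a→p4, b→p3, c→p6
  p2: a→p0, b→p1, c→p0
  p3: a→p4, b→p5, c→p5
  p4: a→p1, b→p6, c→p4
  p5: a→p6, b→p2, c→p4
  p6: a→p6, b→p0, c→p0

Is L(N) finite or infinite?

State p0 is reachable from the start and can reach an accepting state, and it lies on the cycle p0 → p5 → p2 → p0.
Traversing that cycle any number of times yields accepted strings of unbounded length, so the language is infinite.

infinite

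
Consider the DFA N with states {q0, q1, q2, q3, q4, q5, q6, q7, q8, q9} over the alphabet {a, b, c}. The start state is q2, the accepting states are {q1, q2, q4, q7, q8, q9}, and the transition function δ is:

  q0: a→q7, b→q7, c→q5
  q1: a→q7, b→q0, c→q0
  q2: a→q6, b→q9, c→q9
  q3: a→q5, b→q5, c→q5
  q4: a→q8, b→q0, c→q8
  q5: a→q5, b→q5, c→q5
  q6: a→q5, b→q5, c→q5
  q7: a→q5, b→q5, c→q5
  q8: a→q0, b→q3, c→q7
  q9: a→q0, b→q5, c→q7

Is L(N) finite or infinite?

finite

The useful states (reachable from q2 and able to reach an accepting state) are {q0, q2, q7, q9}.
Restricted to these states the transition graph has no cycle, so every accepting path has bounded length and L is finite.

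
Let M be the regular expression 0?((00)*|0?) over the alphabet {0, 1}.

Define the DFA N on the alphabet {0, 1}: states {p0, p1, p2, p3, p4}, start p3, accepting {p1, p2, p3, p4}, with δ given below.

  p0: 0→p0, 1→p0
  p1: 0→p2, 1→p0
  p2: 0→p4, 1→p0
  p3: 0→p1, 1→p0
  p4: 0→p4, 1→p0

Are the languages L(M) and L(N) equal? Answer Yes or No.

Converting the expression M to a DFA (subset construction, then merging equivalent states) gives the minimal DFA with states {m0, m1}, start state m0, accepting states {m0} and transitions m0: 0→m0, 1→m1; m1: 0→m1, 1→m1.
Exploring the product automaton M × N from the start pair (m0, p3), following both machines on each input symbol, reaches 5 state pairs: (m0, p3), (m0, p1), (m1, p0), (m0, p2), (m0, p4).
M accepts in {m0} and N accepts in {p1, p2, p3, p4}. In every reachable pair the two components are either both accepting — (m0, p3), (m0, p1), (m0, p2), (m0, p4) — or both non-accepting, so no string is accepted by exactly one of the machines: L(M) \ L(N) and L(N) \ L(M) are both empty.
Hence every string is accepted by M iff it is accepted by N, and the two languages coincide.

Yes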